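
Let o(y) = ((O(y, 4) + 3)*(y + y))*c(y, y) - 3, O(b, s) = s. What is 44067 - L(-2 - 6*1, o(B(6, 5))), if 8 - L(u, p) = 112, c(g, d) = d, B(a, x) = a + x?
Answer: 44171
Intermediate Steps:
o(y) = -3 + 14*y² (o(y) = ((4 + 3)*(y + y))*y - 3 = (7*(2*y))*y - 3 = (14*y)*y - 3 = 14*y² - 3 = -3 + 14*y²)
L(u, p) = -104 (L(u, p) = 8 - 1*112 = 8 - 112 = -104)
44067 - L(-2 - 6*1, o(B(6, 5))) = 44067 - 1*(-104) = 44067 + 104 = 44171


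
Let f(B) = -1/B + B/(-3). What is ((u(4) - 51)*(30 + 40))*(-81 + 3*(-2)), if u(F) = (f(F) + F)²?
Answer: 6600545/24 ≈ 2.7502e+5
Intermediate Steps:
f(B) = -1/B - B/3 (f(B) = -1/B + B*(-⅓) = -1/B - B/3)
u(F) = (-1/F + 2*F/3)² (u(F) = ((-1/F - F/3) + F)² = (-1/F + 2*F/3)²)
((u(4) - 51)*(30 + 40))*(-81 + 3*(-2)) = (((⅑)*(-3 + 2*4²)²/4² - 51)*(30 + 40))*(-81 + 3*(-2)) = (((⅑)*(1/16)*(-3 + 2*16)² - 51)*70)*(-81 - 6) = (((⅑)*(1/16)*(-3 + 32)² - 51)*70)*(-87) = (((⅑)*(1/16)*29² - 51)*70)*(-87) = (((⅑)*(1/16)*841 - 51)*70)*(-87) = ((841/144 - 51)*70)*(-87) = -6503/144*70*(-87) = -227605/72*(-87) = 6600545/24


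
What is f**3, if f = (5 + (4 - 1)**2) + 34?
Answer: 110592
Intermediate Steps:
f = 48 (f = (5 + 3**2) + 34 = (5 + 9) + 34 = 14 + 34 = 48)
f**3 = 48**3 = 110592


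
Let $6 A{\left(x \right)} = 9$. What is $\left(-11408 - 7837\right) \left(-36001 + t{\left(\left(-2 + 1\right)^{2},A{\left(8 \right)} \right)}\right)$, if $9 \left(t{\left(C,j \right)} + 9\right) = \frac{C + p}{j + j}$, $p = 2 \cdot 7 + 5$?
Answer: $\frac{6236983750}{9} \approx 6.93 \cdot 10^{8}$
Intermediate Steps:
$A{\left(x \right)} = \frac{3}{2}$ ($A{\left(x \right)} = \frac{1}{6} \cdot 9 = \frac{3}{2}$)
$p = 19$ ($p = 14 + 5 = 19$)
$t{\left(C,j \right)} = -9 + \frac{19 + C}{18 j}$ ($t{\left(C,j \right)} = -9 + \frac{\left(C + 19\right) \frac{1}{j + j}}{9} = -9 + \frac{\left(19 + C\right) \frac{1}{2 j}}{9} = -9 + \frac{\frac{1}{2} \frac{1}{j} \left(19 + C\right)}{9} = -9 + \frac{19 + C}{18 j}$)
$\left(-11408 - 7837\right) \left(-36001 + t{\left(\left(-2 + 1\right)^{2},A{\left(8 \right)} \right)}\right) = \left(-11408 - 7837\right) \left(-36001 + \frac{19 + \left(-2 + 1\right)^{2} - 243}{18 \cdot \frac{3}{2}}\right) = - 19245 \left(-36001 + \frac{1}{18} \cdot \frac{2}{3} \left(19 + \left(-1\right)^{2} - 243\right)\right) = - 19245 \left(-36001 + \frac{1}{18} \cdot \frac{2}{3} \left(19 + 1 - 243\right)\right) = - 19245 \left(-36001 + \frac{1}{18} \cdot \frac{2}{3} \left(-223\right)\right) = - 19245 \left(-36001 - \frac{223}{27}\right) = \left(-19245\right) \left(- \frac{972250}{27}\right) = \frac{6236983750}{9}$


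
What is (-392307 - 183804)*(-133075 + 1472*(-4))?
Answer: 80058112893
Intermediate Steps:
(-392307 - 183804)*(-133075 + 1472*(-4)) = -576111*(-133075 - 5888) = -576111*(-138963) = 80058112893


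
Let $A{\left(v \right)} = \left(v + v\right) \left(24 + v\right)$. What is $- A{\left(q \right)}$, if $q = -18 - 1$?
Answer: $190$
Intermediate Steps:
$q = -19$ ($q = -18 - 1 = -19$)
$A{\left(v \right)} = 2 v \left(24 + v\right)$
$- A{\left(q \right)} = - 2 \left(-19\right) \left(24 - 19\right) = - 2 \left(-19\right) 5 = \left(-1\right) \left(-190\right) = 190$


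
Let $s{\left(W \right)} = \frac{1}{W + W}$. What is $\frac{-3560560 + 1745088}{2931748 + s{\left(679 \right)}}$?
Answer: $- \frac{2465410976}{3981313785} \approx -0.61925$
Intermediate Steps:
$s{\left(W \right)} = \frac{1}{2 W}$
$\frac{-3560560 + 1745088}{2931748 + s{\left(679 \right)}} = \frac{-3560560 + 1745088}{2931748 + \frac{1}{2 \cdot 679}} = - \frac{1815472}{2931748 + \frac{1}{2} \cdot \frac{1}{679}} = - \frac{1815472}{2931748 + \frac{1}{1358}} = - \frac{1815472}{\frac{3981313785}{1358}} = \left(-1815472\right) \frac{1358}{3981313785} = - \frac{2465410976}{3981313785}$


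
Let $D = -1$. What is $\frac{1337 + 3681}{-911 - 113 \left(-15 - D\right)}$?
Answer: $\frac{5018}{671} \approx 7.4784$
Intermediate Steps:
$\frac{1337 + 3681}{-911 - 113 \left(-15 - D\right)} = \frac{1337 + 3681}{-911 - 113 \left(-15 - -1\right)} = \frac{5018}{-911 - 113 \left(-15 + 1\right)} = \frac{5018}{-911 - -1582} = \frac{5018}{-911 + 1582} = \frac{5018}{671}$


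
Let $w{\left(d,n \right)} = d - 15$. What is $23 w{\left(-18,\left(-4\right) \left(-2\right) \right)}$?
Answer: $-759$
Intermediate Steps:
$w{\left(d,n \right)} = -15 + d$
$23 w{\left(-18,\left(-4\right) \left(-2\right) \right)} = 23 \left(-15 - 18\right) = 23 \left(-33\right) = -759$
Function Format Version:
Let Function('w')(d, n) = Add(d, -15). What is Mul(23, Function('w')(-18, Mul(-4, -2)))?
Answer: -759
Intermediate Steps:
Function('w')(d, n) = Add(-15, d)
Mul(23, Function('w')(-18, Mul(-4, -2))) = Mul(23, Add(-15, -18)) = Mul(23, -33) = -759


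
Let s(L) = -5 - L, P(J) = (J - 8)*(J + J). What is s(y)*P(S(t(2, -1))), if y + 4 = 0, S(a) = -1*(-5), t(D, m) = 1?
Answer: 30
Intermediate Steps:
S(a) = 5
P(J) = 2*J*(-8 + J) (P(J) = (-8 + J)*(2*J) = 2*J*(-8 + J))
y = -4 (y = -4 + 0 = -4)
s(y)*P(S(t(2, -1))) = (-5 - 1*(-4))*(2*5*(-8 + 5)) = (-5 + 4)*(2*5*(-3)) = -1*(-30) = 30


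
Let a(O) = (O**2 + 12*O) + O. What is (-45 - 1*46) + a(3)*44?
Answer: 2021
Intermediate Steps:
a(O) = O**2 + 13*O
(-45 - 1*46) + a(3)*44 = (-45 - 1*46) + (3*(13 + 3))*44 = (-45 - 46) + (3*16)*44 = -91 + 48*44 = -91 + 2112 = 2021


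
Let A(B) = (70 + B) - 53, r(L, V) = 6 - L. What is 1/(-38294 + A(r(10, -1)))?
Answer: -1/38281 ≈ -2.6123e-5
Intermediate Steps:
A(B) = 17 + B
1/(-38294 + A(r(10, -1))) = 1/(-38294 + (17 + (6 - 1*10))) = 1/(-38294 + (17 + (6 - 10))) = 1/(-38294 + (17 - 4)) = 1/(-38294 + 13) = 1/(-38281) = -1/38281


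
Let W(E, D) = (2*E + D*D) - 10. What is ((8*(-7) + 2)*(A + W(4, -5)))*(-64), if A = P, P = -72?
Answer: -169344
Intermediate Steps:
W(E, D) = -10 + D² + 2*E (W(E, D) = (2*E + D²) - 10 = (D² + 2*E) - 10 = -10 + D² + 2*E)
A = -72
((8*(-7) + 2)*(A + W(4, -5)))*(-64) = ((8*(-7) + 2)*(-72 + (-10 + (-5)² + 2*4)))*(-64) = ((-56 + 2)*(-72 + (-10 + 25 + 8)))*(-64) = -54*(-72 + 23)*(-64) = -54*(-49)*(-64) = 2646*(-64) = -169344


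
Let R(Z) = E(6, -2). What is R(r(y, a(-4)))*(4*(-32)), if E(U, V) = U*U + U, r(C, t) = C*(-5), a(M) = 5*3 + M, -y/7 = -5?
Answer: -5376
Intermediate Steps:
y = 35 (y = -7*(-5) = 35)
a(M) = 15 + M
r(C, t) = -5*C
E(U, V) = U + U**2 (E(U, V) = U**2 + U = U + U**2)
R(Z) = 42 (R(Z) = 6*(1 + 6) = 6*7 = 42)
R(r(y, a(-4)))*(4*(-32)) = 42*(4*(-32)) = 42*(-128) = -5376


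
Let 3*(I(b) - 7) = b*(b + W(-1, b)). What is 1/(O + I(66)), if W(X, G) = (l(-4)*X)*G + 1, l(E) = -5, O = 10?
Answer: 1/8751 ≈ 0.00011427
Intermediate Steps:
W(X, G) = 1 - 5*G*X (W(X, G) = (-5*X)*G + 1 = -5*G*X + 1 = 1 - 5*G*X)
I(b) = 7 + b*(1 + 6*b)/3 (I(b) = 7 + (b*(b + (1 - 5*b*(-1))))/3 = 7 + (b*(b + (1 + 5*b)))/3 = 7 + (b*(1 + 6*b))/3 = 7 + b*(1 + 6*b)/3)
1/(O + I(66)) = 1/(10 + (7 + 2*66² + (⅓)*66)) = 1/(10 + (7 + 2*4356 + 22)) = 1/(10 + (7 + 8712 + 22)) = 1/(10 + 8741) = 1/8751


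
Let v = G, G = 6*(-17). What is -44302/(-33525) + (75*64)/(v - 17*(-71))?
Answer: 41974742/7409025 ≈ 5.6654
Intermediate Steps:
G = -102
v = -102
-44302/(-33525) + (75*64)/(v - 17*(-71)) = -44302/(-33525) + (75*64)/(-102 - 17*(-71)) = -44302*(-1/33525) + 4800/(-102 + 1207) = 44302/33525 + 4800/1105 = 44302/33525 + 4800*(1/1105) = 44302/33525 + 960/221 = 41974742/7409025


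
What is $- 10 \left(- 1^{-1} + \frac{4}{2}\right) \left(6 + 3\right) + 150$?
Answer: $60$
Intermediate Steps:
$- 10 \left(- 1^{-1} + \frac{4}{2}\right) \left(6 + 3\right) + 150 = - 10 \left(\left(-1\right) 1 + 4 \cdot \frac{1}{2}\right) 9 + 150 = - 10 \left(-1 + 2\right) 9 + 150 = - 10 \cdot 1 \cdot 9 + 150 = \left(-10\right) 9 + 150 = -90 + 150 = 60$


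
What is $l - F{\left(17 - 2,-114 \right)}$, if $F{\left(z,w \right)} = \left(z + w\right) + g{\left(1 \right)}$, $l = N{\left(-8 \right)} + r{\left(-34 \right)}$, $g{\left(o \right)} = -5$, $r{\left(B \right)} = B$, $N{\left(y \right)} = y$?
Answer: $62$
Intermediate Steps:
$l = -42$ ($l = -8 - 34 = -42$)
$F{\left(z,w \right)} = -5 + w + z$ ($F{\left(z,w \right)} = \left(z + w\right) - 5 = \left(w + z\right) - 5 = -5 + w + z$)
$l - F{\left(17 - 2,-114 \right)} = -42 - \left(-5 - 114 + \left(17 - 2\right)\right) = -42 - \left(-5 - 114 + 15\right) = -42 - -104 = -42 + 104 = 62$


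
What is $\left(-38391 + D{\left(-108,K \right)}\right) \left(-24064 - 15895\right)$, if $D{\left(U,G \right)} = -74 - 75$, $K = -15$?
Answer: $1540019860$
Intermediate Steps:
$D{\left(U,G \right)} = -149$ ($D{\left(U,G \right)} = -74 - 75 = -149$)
$\left(-38391 + D{\left(-108,K \right)}\right) \left(-24064 - 15895\right) = \left(-38391 - 149\right) \left(-24064 - 15895\right) = \left(-38540\right) \left(-39959\right) = 1540019860$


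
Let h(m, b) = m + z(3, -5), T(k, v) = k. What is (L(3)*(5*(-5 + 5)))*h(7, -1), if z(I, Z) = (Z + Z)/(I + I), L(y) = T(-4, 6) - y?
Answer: 0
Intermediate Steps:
L(y) = -4 - y
z(I, Z) = Z/I (z(I, Z) = (2*Z)/((2*I)) = (2*Z)*(1/(2*I)) = Z/I)
h(m, b) = -5/3 + m (h(m, b) = m - 5/3 = -5/3 + m)
(L(3)*(5*(-5 + 5)))*h(7, -1) = ((-4 - 1*3)*(5*(-5 + 5)))*(-5/3 + 7) = ((-4 - 3)*(5*0))*(16/3) = -7*0*(16/3) = 0*(16/3) = 0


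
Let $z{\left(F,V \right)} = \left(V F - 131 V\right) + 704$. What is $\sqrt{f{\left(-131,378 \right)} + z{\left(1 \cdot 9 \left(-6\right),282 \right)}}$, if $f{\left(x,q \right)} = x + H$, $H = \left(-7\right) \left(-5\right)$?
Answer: $i \sqrt{51562} \approx 227.07 i$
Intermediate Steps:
$H = 35$
$z{\left(F,V \right)} = 704 - 131 V + F V$ ($z{\left(F,V \right)} = \left(F V - 131 V\right) + 704 = \left(- 131 V + F V\right) + 704 = 704 - 131 V + F V$)
$f{\left(x,q \right)} = 35 + x$ ($f{\left(x,q \right)} = x + 35 = 35 + x$)
$\sqrt{f{\left(-131,378 \right)} + z{\left(1 \cdot 9 \left(-6\right),282 \right)}} = \sqrt{\left(35 - 131\right) + \left(704 - 36942 + 1 \cdot 9 \left(-6\right) 282\right)} = \sqrt{-96 + \left(704 - 36942 + 9 \left(-6\right) 282\right)} = \sqrt{-96 - 51466} = \sqrt{-51562} = i \sqrt{51562}$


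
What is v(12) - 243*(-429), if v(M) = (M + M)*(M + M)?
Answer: 104823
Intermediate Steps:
v(M) = 4*M² (v(M) = (2*M)*(2*M) = 4*M²)
v(12) - 243*(-429) = 4*12² - 243*(-429) = 4*144 + 104247 = 576 + 104247 = 104823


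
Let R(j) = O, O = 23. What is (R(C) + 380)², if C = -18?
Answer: 162409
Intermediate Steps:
R(j) = 23
(R(C) + 380)² = (23 + 380)² = 403² = 162409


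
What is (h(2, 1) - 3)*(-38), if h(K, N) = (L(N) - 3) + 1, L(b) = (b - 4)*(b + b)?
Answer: 418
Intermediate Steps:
L(b) = 2*b*(-4 + b) (L(b) = (-4 + b)*(2*b) = 2*b*(-4 + b))
h(K, N) = -2 + 2*N*(-4 + N) (h(K, N) = (2*N*(-4 + N) - 3) + 1 = (-3 + 2*N*(-4 + N)) + 1 = -2 + 2*N*(-4 + N))
(h(2, 1) - 3)*(-38) = ((-2 + 2*1*(-4 + 1)) - 3)*(-38) = ((-2 + 2*1*(-3)) - 3)*(-38) = ((-2 - 6) - 3)*(-38) = (-8 - 3)*(-38) = -11*(-38) = 418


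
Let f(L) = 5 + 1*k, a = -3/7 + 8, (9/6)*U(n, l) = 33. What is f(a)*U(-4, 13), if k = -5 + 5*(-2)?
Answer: -220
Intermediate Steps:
k = -15 (k = -5 - 10 = -15)
U(n, l) = 22 (U(n, l) = (⅔)*33 = 22)
a = 53/7 (a = -3*⅐ + 8 = -3/7 + 8 = 53/7 ≈ 7.5714)
f(L) = -10 (f(L) = 5 + 1*(-15) = 5 - 15 = -10)
f(a)*U(-4, 13) = -10*22 = -220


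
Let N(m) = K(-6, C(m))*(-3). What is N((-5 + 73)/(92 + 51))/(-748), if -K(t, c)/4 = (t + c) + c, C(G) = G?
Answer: 2166/26741 ≈ 0.080999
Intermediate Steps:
K(t, c) = -8*c - 4*t (K(t, c) = -4*((t + c) + c) = -4*((c + t) + c) = -4*(t + 2*c) = -8*c - 4*t)
N(m) = -72 + 24*m (N(m) = (-8*m - 4*(-6))*(-3) = (-8*m + 24)*(-3) = (24 - 8*m)*(-3) = -72 + 24*m)
N((-5 + 73)/(92 + 51))/(-748) = (-72 + 24*((-5 + 73)/(92 + 51)))/(-748) = (-72 + 24*(68/143))*(-1/748) = (-72 + 1632/143)*(-1/748) = -8664/143*(-1/748) = 2166/26741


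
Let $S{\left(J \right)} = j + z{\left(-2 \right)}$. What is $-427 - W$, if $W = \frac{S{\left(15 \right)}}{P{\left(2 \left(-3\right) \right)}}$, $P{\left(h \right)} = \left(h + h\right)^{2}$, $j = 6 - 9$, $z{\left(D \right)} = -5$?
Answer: $- \frac{7685}{18} \approx -426.94$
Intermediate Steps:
$j = -3$
$S{\left(J \right)} = -8$ ($S{\left(J \right)} = -3 - 5 = -8$)
$P{\left(h \right)} = 4 h^{2}$ ($P{\left(h \right)} = \left(2 h\right)^{2} = 4 h^{2}$)
$W = - \frac{1}{18}$ ($W = - \frac{8}{4 \left(2 \left(-3\right)\right)^{2}} = - \frac{8}{4 \left(-6\right)^{2}} = - \frac{8}{4 \cdot 36} = - \frac{8}{144} = \left(-8\right) \frac{1}{144} = - \frac{1}{18} \approx -0.055556$)
$-427 - W = -427 - - \frac{1}{18} = -427 + \frac{1}{18} = - \frac{7685}{18}$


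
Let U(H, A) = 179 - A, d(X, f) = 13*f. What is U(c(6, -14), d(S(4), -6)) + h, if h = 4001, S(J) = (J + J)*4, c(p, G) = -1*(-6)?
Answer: 4258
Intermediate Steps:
c(p, G) = 6
S(J) = 8*J (S(J) = (2*J)*4 = 8*J)
U(c(6, -14), d(S(4), -6)) + h = (179 - 13*(-6)) + 4001 = (179 - 1*(-78)) + 4001 = (179 + 78) + 4001 = 257 + 4001 = 4258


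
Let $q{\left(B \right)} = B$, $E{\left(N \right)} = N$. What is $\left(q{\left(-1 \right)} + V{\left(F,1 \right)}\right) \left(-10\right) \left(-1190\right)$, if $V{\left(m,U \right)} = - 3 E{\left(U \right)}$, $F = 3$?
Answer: $-47600$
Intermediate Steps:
$V{\left(m,U \right)} = - 3 U$
$\left(q{\left(-1 \right)} + V{\left(F,1 \right)}\right) \left(-10\right) \left(-1190\right) = \left(-1 - 3\right) \left(-10\right) \left(-1190\right) = \left(-4\right) \left(-10\right) \left(-1190\right) = 40 \left(-1190\right) = -47600$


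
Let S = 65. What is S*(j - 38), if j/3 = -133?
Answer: -28405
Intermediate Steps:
j = -399 (j = 3*(-133) = -399)
S*(j - 38) = 65*(-399 - 38) = 65*(-437) = -28405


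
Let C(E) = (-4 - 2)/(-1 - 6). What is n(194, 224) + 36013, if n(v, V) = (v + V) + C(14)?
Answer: 255023/7 ≈ 36432.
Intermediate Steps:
C(E) = 6/7 (C(E) = -6/(-7) = -6*(-1/7) = 6/7)
n(v, V) = 6/7 + V + v (n(v, V) = (v + V) + 6/7 = (V + v) + 6/7 = 6/7 + V + v)
n(194, 224) + 36013 = (6/7 + 224 + 194) + 36013 = 2932/7 + 36013 = 255023/7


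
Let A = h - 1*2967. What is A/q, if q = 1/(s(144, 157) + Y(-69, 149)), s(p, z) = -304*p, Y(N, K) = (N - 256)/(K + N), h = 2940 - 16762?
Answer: 11760375509/16 ≈ 7.3502e+8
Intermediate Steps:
h = -13822
Y(N, K) = (-256 + N)/(K + N)
q = -16/700481 (q = 1/(-304*144 + (-256 - 69)/(149 - 69)) = 1/(-43776 - 325/80) = 1/(-43776 + (1/80)*(-325)) = 1/(-43776 - 65/16) = 1/(-700481/16) = -16/700481 ≈ -2.2841e-5)
A = -16789 (A = -13822 - 1*2967 = -13822 - 2967 = -16789)
A/q = -16789/(-16/700481) = -16789*(-700481/16) = 11760375509/16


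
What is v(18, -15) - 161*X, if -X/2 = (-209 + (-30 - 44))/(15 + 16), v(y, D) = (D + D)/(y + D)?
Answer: -91436/31 ≈ -2949.5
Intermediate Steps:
v(y, D) = 2*D/(D + y) (v(y, D) = (2*D)/(D + y) = 2*D/(D + y))
X = 566/31 (X = -2*(-209 + (-30 - 44))/(15 + 16) = -2*(-209 - 74)/31 = -(-566)/31 = -2*(-283/31) = 566/31 ≈ 18.258)
v(18, -15) - 161*X = 2*(-15)/(-15 + 18) - 161*566/31 = 2*(-15)/3 - 91126/31 = 2*(-15)*(1/3) - 91126/31 = -10 - 91126/31 = -91436/31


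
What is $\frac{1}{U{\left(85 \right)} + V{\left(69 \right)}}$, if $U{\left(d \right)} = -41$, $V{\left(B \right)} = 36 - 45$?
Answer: $- \frac{1}{50} \approx -0.02$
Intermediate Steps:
$V{\left(B \right)} = -9$
$\frac{1}{U{\left(85 \right)} + V{\left(69 \right)}} = \frac{1}{-41 - 9} = \frac{1}{-50} = - \frac{1}{50}$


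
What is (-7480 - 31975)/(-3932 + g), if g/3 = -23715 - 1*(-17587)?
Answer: 39455/22316 ≈ 1.7680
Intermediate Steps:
g = -18384 (g = 3*(-23715 - 1*(-17587)) = 3*(-23715 + 17587) = 3*(-6128) = -18384)
(-7480 - 31975)/(-3932 + g) = (-7480 - 31975)/(-3932 - 18384) = -39455/(-22316) = -39455*(-1/22316) = 39455/22316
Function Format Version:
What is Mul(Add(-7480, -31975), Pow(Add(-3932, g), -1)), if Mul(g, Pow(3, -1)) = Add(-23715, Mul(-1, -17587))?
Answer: Rational(39455, 22316) ≈ 1.7680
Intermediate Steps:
g = -18384 (g = Mul(3, Add(-23715, Mul(-1, -17587))) = Mul(3, Add(-23715, 17587)) = Mul(3, -6128) = -18384)
Mul(Add(-7480, -31975), Pow(Add(-3932, g), -1)) = Mul(Add(-7480, -31975), Pow(Add(-3932, -18384), -1)) = Mul(-39455, Pow(-22316, -1)) = Mul(-39455, Rational(-1, 22316)) = Rational(39455, 22316)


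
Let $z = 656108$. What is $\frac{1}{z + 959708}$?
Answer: $\frac{1}{1615816} \approx 6.1888 \cdot 10^{-7}$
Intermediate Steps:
$\frac{1}{z + 959708} = \frac{1}{656108 + 959708} = \frac{1}{1615816}$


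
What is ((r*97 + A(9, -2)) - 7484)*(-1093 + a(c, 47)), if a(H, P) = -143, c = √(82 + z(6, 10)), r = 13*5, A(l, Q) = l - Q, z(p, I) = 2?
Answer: 1443648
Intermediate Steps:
r = 65
c = 2*√21 (c = √(82 + 2) = √84 = 2*√21 ≈ 9.1651)
((r*97 + A(9, -2)) - 7484)*(-1093 + a(c, 47)) = ((65*97 + (9 - 1*(-2))) - 7484)*(-1093 - 143) = ((6305 + (9 + 2)) - 7484)*(-1236) = ((6305 + 11) - 7484)*(-1236) = (6316 - 7484)*(-1236) = -1168*(-1236) = 1443648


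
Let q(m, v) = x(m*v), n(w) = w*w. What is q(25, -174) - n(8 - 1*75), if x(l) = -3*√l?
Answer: -4489 - 15*I*√174 ≈ -4489.0 - 197.86*I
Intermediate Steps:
n(w) = w²
q(m, v) = -3*√(m*v)
q(25, -174) - n(8 - 1*75) = -3*5*I*√174 - (8 - 1*75)² = -15*I*√174 - (8 - 75)² = -15*I*√174 - 1*(-67)² = -15*I*√174 - 1*4489 = -15*I*√174 - 4489 = -4489 - 15*I*√174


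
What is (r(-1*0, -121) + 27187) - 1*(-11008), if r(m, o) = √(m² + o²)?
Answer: 38316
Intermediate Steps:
(r(-1*0, -121) + 27187) - 1*(-11008) = (√((-1*0)² + (-121)²) + 27187) - 1*(-11008) = (√(0² + 14641) + 27187) + 11008 = (√(0 + 14641) + 27187) + 11008 = (√14641 + 27187) + 11008 = (121 + 27187) + 11008 = 27308 + 11008 = 38316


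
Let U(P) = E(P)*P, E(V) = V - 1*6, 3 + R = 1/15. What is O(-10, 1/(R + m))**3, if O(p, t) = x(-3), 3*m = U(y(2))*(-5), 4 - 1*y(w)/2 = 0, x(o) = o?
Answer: -27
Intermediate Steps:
R = -44/15 (R = -3 + 1/15 = -44/15 ≈ -2.9333)
E(V) = -6 + V (E(V) = V - 6 = -6 + V)
y(w) = 8 (y(w) = 8 - 2*0 = 8 + 0 = 8)
U(P) = P*(-6 + P) (U(P) = (-6 + P)*P = P*(-6 + P))
m = -80/3 (m = ((8*(-6 + 8))*(-5))/3 = ((8*2)*(-5))/3 = (16*(-5))/3 = (1/3)*(-80) = -80/3 ≈ -26.667)
O(p, t) = -3
O(-10, 1/(R + m))**3 = (-3)**3 = -27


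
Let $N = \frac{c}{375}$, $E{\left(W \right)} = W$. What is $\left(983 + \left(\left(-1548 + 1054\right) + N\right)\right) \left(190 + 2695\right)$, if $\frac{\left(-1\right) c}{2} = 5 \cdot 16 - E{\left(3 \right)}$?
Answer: $\frac{105718517}{75} \approx 1.4096 \cdot 10^{6}$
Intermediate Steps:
$c = -154$ ($c = - 2 \left(5 \cdot 16 - 3\right) = - 2 \left(80 - 3\right) = \left(-2\right) 77 = -154$)
$N = - \frac{154}{375} \approx -0.41067$
$\left(983 + \left(\left(-1548 + 1054\right) + N\right)\right) \left(190 + 2695\right) = \left(983 + \left(\left(-1548 + 1054\right) - \frac{154}{375}\right)\right) \left(190 + 2695\right) = \left(983 - \frac{185404}{375}\right) 2885 = \frac{183221}{375} \cdot 2885 = \frac{105718517}{75}$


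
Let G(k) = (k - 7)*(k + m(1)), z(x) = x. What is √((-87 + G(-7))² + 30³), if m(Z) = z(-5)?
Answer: 3*√3729 ≈ 183.20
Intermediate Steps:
m(Z) = -5
G(k) = (-7 + k)*(-5 + k) (G(k) = (k - 7)*(k - 5) = (-7 + k)*(-5 + k))
√((-87 + G(-7))² + 30³) = √((-87 + (35 + (-7)² - 12*(-7)))² + 30³) = √((-87 + (35 + 49 + 84))² + 27000) = √((-87 + 168)² + 27000) = √(81² + 27000) = √(6561 + 27000) = √33561 = 3*√3729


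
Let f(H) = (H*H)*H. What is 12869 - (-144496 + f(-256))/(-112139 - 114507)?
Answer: 1449892831/113323 ≈ 12794.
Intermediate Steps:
f(H) = H**3 (f(H) = H**2*H = H**3)
12869 - (-144496 + f(-256))/(-112139 - 114507) = 12869 - (-144496 + (-256)**3)/(-112139 - 114507) = 12869 - (-144496 - 16777216)/(-226646) = 12869 - (-16921712)*(-1)/226646 = 12869 - 1*8460856/113323 = 12869 - 8460856/113323 = 1449892831/113323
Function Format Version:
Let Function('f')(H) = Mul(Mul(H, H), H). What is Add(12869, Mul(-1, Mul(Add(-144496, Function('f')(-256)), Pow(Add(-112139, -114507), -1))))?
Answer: Rational(1449892831, 113323) ≈ 12794.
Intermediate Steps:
Function('f')(H) = Pow(H, 3) (Function('f')(H) = Mul(Pow(H, 2), H) = Pow(H, 3))
Add(12869, Mul(-1, Mul(Add(-144496, Function('f')(-256)), Pow(Add(-112139, -114507), -1)))) = Add(12869, Mul(-1, Mul(Add(-144496, Pow(-256, 3)), Pow(Add(-112139, -114507), -1)))) = Add(12869, Mul(-1, Mul(Add(-144496, -16777216), Pow(-226646, -1)))) = Add(12869, Mul(-1, Mul(-16921712, Rational(-1, 226646)))) = Add(12869, Mul(-1, Rational(8460856, 113323))) = Add(12869, Rational(-8460856, 113323)) = Rational(1449892831, 113323)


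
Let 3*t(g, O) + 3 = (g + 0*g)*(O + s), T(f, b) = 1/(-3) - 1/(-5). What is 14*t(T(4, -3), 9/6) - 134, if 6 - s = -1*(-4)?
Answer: -6758/45 ≈ -150.18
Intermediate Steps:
T(f, b) = -2/15 (T(f, b) = 1*(-⅓) - 1*(-⅕) = -⅓ + ⅕ = -2/15)
s = 2 (s = 6 - (-1)*(-4) = 6 - 1*4 = 6 - 4 = 2)
t(g, O) = -1 + g*(2 + O)/3 (t(g, O) = -1 + ((g + 0*g)*(O + 2))/3 = -1 + ((g + 0)*(2 + O))/3 = -1 + (g*(2 + O))/3 = -1 + g*(2 + O)/3)
14*t(T(4, -3), 9/6) - 134 = 14*(-1 + (⅔)*(-2/15) + (⅓)*(9/6)*(-2/15)) - 134 = 14*(-1 - 4/45 + (⅓)*(9*(⅙))*(-2/15)) - 134 = 14*(-1 - 4/45 + (⅓)*(3/2)*(-2/15)) - 134 = 14*(-1 - 4/45 - 1/15) - 134 = 14*(-52/45) - 134 = -728/45 - 134 = -6758/45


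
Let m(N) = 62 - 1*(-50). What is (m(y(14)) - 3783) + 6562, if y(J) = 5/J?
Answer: 2891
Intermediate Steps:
m(N) = 112 (m(N) = 62 + 50 = 112)
(m(y(14)) - 3783) + 6562 = (112 - 3783) + 6562 = -3671 + 6562 = 2891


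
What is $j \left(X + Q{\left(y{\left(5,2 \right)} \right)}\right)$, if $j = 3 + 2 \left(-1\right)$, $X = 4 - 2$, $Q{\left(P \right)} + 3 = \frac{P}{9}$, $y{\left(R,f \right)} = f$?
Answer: $- \frac{7}{9} \approx -0.77778$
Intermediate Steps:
$Q{\left(P \right)} = -3 + \frac{P}{9}$
$X = 2$ ($X = 4 - 2 = 2$)
$j = 1$ ($j = 3 - 2 = 1$)
$j \left(X + Q{\left(y{\left(5,2 \right)} \right)}\right) = 1 \left(2 + \left(-3 + \frac{1}{9} \cdot 2\right)\right) = 1 \left(2 + \left(-3 + \frac{2}{9}\right)\right) = 1 \left(2 - \frac{25}{9}\right) = 1 \left(- \frac{7}{9}\right) = - \frac{7}{9}$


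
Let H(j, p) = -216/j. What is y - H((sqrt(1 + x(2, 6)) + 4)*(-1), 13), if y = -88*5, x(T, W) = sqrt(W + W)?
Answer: -440 + 216/(-4 - sqrt(1 + 2*sqrt(3))) ≈ -475.34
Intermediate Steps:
x(T, W) = sqrt(2)*sqrt(W) (x(T, W) = sqrt(2*W) = sqrt(2)*sqrt(W))
y = -440
y - H((sqrt(1 + x(2, 6)) + 4)*(-1), 13) = -440 - (-216)/((sqrt(1 + sqrt(2)*sqrt(6)) + 4)*(-1)) = -440 - (-216)/((sqrt(1 + 2*sqrt(3)) + 4)*(-1)) = -440 - (-216)/((4 + sqrt(1 + 2*sqrt(3)))*(-1)) = -440 - (-216)/(-4 - sqrt(1 + 2*sqrt(3))) = -440 + 216/(-4 - sqrt(1 + 2*sqrt(3)))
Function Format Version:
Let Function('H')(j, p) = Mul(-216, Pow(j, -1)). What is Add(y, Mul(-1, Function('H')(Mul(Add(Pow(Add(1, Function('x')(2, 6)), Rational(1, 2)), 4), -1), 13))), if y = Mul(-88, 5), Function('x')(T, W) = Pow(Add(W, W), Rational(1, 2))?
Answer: Add(-440, Mul(216, Pow(Add(-4, Mul(-1, Pow(Add(1, Mul(2, Pow(3, Rational(1, 2)))), Rational(1, 2)))), -1))) ≈ -475.34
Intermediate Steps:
Function('x')(T, W) = Mul(Pow(2, Rational(1, 2)), Pow(W, Rational(1, 2))) (Function('x')(T, W) = Pow(Mul(2, W), Rational(1, 2)) = Mul(Pow(2, Rational(1, 2)), Pow(W, Rational(1, 2))))
y = -440
Add(y, Mul(-1, Function('H')(Mul(Add(Pow(Add(1, Function('x')(2, 6)), Rational(1, 2)), 4), -1), 13))) = Add(-440, Mul(-1, Mul(-216, Pow(Mul(Add(Pow(Add(1, Mul(Pow(2, Rational(1, 2)), Pow(6, Rational(1, 2)))), Rational(1, 2)), 4), -1), -1)))) = Add(-440, Mul(-1, Mul(-216, Pow(Mul(Add(Pow(Add(1, Mul(2, Pow(3, Rational(1, 2)))), Rational(1, 2)), 4), -1), -1)))) = Add(-440, Mul(-1, Mul(-216, Pow(Mul(Add(4, Pow(Add(1, Mul(2, Pow(3, Rational(1, 2)))), Rational(1, 2))), -1), -1)))) = Add(-440, Mul(-1, Mul(-216, Pow(Add(-4, Mul(-1, Pow(Add(1, Mul(2, Pow(3, Rational(1, 2)))), Rational(1, 2)))), -1)))) = Add(-440, Mul(216, Pow(Add(-4, Mul(-1, Pow(Add(1, Mul(2, Pow(3, Rational(1, 2)))), Rational(1, 2)))), -1)))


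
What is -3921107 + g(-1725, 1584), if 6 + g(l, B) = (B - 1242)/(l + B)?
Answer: -184292425/47 ≈ -3.9211e+6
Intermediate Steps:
g(l, B) = -6 + (-1242 + B)/(B + l) (g(l, B) = -6 + (B - 1242)/(l + B) = -6 + (-1242 + B)/(B + l))
-3921107 + g(-1725, 1584) = -3921107 + (-1242 - 6*(-1725) - 5*1584)/(1584 - 1725) = -3921107 + (-1242 + 10350 - 7920)/(-141) = -3921107 - 1/141*1188 = -3921107 - 396/47 = -184292425/47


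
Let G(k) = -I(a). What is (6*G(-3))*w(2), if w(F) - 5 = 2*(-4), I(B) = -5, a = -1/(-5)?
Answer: -90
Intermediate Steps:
a = ⅕ (a = -1*(-⅕) = ⅕ ≈ 0.20000)
w(F) = -3 (w(F) = 5 + 2*(-4) = 5 - 8 = -3)
G(k) = 5 (G(k) = -1*(-5) = 5)
(6*G(-3))*w(2) = (6*5)*(-3) = 30*(-3) = -90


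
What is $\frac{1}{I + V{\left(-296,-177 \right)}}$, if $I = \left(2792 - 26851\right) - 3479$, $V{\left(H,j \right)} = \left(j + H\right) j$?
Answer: $\frac{1}{56183} \approx 1.7799 \cdot 10^{-5}$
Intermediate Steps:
$V{\left(H,j \right)} = j \left(H + j\right)$ ($V{\left(H,j \right)} = \left(H + j\right) j = j \left(H + j\right)$)
$I = -27538$ ($I = \left(2792 - 26851\right) - 3479 = -24059 - 3479 = -27538$)
$\frac{1}{I + V{\left(-296,-177 \right)}} = \frac{1}{-27538 - 177 \left(-296 - 177\right)} = \frac{1}{-27538 - -83721} = \frac{1}{-27538 + 83721} = \frac{1}{56183}$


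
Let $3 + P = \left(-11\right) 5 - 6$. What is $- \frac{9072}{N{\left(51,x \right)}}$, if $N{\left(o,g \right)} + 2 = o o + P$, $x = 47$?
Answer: $- \frac{3024}{845} \approx -3.5787$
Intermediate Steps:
$P = -64$ ($P = -3 - 61 = -64$)
$N{\left(o,g \right)} = -66 + o^{2}$ ($N{\left(o,g \right)} = -2 + \left(o o - 64\right) = -2 + \left(o^{2} - 64\right) = -2 + \left(-64 + o^{2}\right) = -66 + o^{2}$)
$- \frac{9072}{N{\left(51,x \right)}} = - \frac{9072}{-66 + 51^{2}} = - \frac{9072}{-66 + 2601} = - \frac{9072}{2535} = \left(-9072\right) \frac{1}{2535} = - \frac{3024}{845}$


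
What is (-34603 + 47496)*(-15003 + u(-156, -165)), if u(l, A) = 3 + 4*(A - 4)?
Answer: -202110668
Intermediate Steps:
u(l, A) = -13 + 4*A (u(l, A) = 3 + 4*(-4 + A) = 3 + (-16 + 4*A) = -13 + 4*A)
(-34603 + 47496)*(-15003 + u(-156, -165)) = (-34603 + 47496)*(-15003 + (-13 + 4*(-165))) = 12893*(-15003 + (-13 - 660)) = 12893*(-15003 - 673) = 12893*(-15676) = -202110668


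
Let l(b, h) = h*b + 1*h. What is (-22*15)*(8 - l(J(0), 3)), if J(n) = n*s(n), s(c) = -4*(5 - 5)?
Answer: -1650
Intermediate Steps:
s(c) = 0 (s(c) = -4*0 = 0)
J(n) = 0 (J(n) = n*0 = 0)
l(b, h) = h + b*h (l(b, h) = b*h + h = h + b*h)
(-22*15)*(8 - l(J(0), 3)) = (-22*15)*(8 - 3*(1 + 0)) = -330*(8 - 3) = -330*5 = -1650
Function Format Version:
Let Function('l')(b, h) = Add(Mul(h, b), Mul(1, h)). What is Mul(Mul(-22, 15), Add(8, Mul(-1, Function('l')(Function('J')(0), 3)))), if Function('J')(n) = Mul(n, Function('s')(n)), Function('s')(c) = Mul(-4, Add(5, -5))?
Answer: -1650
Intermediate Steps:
Function('s')(c) = 0 (Function('s')(c) = Mul(-4, 0) = 0)
Function('J')(n) = 0 (Function('J')(n) = Mul(n, 0) = 0)
Function('l')(b, h) = Add(h, Mul(b, h)) (Function('l')(b, h) = Add(Mul(b, h), h) = Add(h, Mul(b, h)))
Mul(Mul(-22, 15), Add(8, Mul(-1, Function('l')(Function('J')(0), 3)))) = Mul(Mul(-22, 15), Add(8, Mul(-1, Mul(3, Add(1, 0))))) = Mul(-330, Add(8, Mul(-1, Mul(3, 1)))) = Mul(-330, Add(8, Mul(-1, 3))) = Mul(-330, Add(8, -3)) = Mul(-330, 5) = -1650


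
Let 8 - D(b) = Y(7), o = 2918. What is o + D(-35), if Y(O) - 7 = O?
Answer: 2912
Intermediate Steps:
Y(O) = 7 + O
D(b) = -6 (D(b) = 8 - (7 + 7) = 8 - 1*14 = 8 - 14 = -6)
o + D(-35) = 2918 - 6 = 2912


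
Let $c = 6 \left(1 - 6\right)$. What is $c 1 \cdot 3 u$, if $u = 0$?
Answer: $0$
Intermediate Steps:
$c = -30$ ($c = 6 \left(-5\right) = -30$)
$c 1 \cdot 3 u = - 30 \cdot 1 \cdot 3 \cdot 0 = - 30 \cdot 3 \cdot 0 = \left(-30\right) 0 = 0$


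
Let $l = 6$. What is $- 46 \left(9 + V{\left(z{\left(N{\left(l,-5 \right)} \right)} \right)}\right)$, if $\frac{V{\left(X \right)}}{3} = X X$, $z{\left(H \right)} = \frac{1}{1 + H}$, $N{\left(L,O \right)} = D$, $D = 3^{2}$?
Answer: $- \frac{20769}{50} \approx -415.38$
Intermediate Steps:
$D = 9$
$N{\left(L,O \right)} = 9$
$V{\left(X \right)} = 3 X^{2}$ ($V{\left(X \right)} = 3 X X = 3 X^{2}$)
$- 46 \left(9 + V{\left(z{\left(N{\left(l,-5 \right)} \right)} \right)}\right) = - 46 \left(9 + 3 \left(\frac{1}{1 + 9}\right)^{2}\right) = - 46 \left(9 + 3 \left(\frac{1}{10}\right)^{2}\right) = - 46 \left(9 + \frac{3}{100}\right) = \left(-46\right) \frac{903}{100} = - \frac{20769}{50}$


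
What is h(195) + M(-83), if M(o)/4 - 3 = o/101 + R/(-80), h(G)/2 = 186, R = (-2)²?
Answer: 192159/505 ≈ 380.51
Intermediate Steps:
R = 4
h(G) = 372 (h(G) = 2*186 = 372)
M(o) = 59/5 + 4*o/101 (M(o) = 12 + 4*(o/101 + 4/(-80)) = 12 + 4*(o*(1/101) + 4*(-1/80)) = 12 + 4*(o/101 - 1/20) = 12 + 4*(-1/20 + o/101) = 12 + (-⅕ + 4*o/101) = 59/5 + 4*o/101)
h(195) + M(-83) = 372 + (59/5 + (4/101)*(-83)) = 372 + (59/5 - 332/101) = 372 + 4299/505 = 192159/505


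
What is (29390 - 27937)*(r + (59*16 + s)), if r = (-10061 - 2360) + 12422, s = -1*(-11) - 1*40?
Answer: 1330948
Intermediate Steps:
s = -29 (s = 11 - 40 = -29)
r = 1 (r = -12421 + 12422 = 1)
(29390 - 27937)*(r + (59*16 + s)) = (29390 - 27937)*(1 + (59*16 - 29)) = 1453*(1 + (944 - 29)) = 1453*(1 + 915) = 1453*916 = 1330948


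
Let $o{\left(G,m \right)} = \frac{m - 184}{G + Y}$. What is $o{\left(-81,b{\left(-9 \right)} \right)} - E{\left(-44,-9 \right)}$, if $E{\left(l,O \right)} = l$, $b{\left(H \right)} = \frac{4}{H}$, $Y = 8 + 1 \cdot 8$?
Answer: $\frac{5480}{117} \approx 46.838$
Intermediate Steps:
$Y = 16$ ($Y = 8 + 8 = 16$)
$o{\left(G,m \right)} = \frac{-184 + m}{16 + G}$ ($o{\left(G,m \right)} = \frac{m - 184}{G + 16} = \frac{-184 + m}{16 + G}$)
$o{\left(-81,b{\left(-9 \right)} \right)} - E{\left(-44,-9 \right)} = \frac{-184 + \frac{4}{-9}}{16 - 81} - -44 = \frac{-184 + 4 \left(- \frac{1}{9}\right)}{-65} + 44 = - \frac{-184 - \frac{4}{9}}{65} + 44 = \left(- \frac{1}{65}\right) \left(- \frac{1660}{9}\right) + 44 = \frac{332}{117} + 44 = \frac{5480}{117}$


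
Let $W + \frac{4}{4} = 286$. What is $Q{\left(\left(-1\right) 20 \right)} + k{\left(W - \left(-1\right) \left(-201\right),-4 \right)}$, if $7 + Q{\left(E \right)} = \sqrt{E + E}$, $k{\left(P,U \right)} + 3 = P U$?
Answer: $-346 + 2 i \sqrt{10} \approx -346.0 + 6.3246 i$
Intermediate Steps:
$W = 285$ ($W = -1 + 286 = 285$)
$k{\left(P,U \right)} = -3 + P U$
$Q{\left(E \right)} = -7 + \sqrt{2} \sqrt{E}$ ($Q{\left(E \right)} = -7 + \sqrt{E + E} = -7 + \sqrt{2 E} = -7 + \sqrt{2} \sqrt{E}$)
$Q{\left(\left(-1\right) 20 \right)} + k{\left(W - \left(-1\right) \left(-201\right),-4 \right)} = \left(-7 + \sqrt{2} \sqrt{\left(-1\right) 20}\right) + \left(-3 + \left(285 - \left(-1\right) \left(-201\right)\right) \left(-4\right)\right) = \left(-7 + \sqrt{2} \sqrt{-20}\right) + \left(-3 + \left(285 - 201\right) \left(-4\right)\right) = \left(-7 + \sqrt{2} \cdot 2 i \sqrt{5}\right) + \left(-3 + \left(285 - 201\right) \left(-4\right)\right) = \left(-7 + 2 i \sqrt{10}\right) + \left(-3 + 84 \left(-4\right)\right) = \left(-7 + 2 i \sqrt{10}\right) - 339 = -346 + 2 i \sqrt{10}$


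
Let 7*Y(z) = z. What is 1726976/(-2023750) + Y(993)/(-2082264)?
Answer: -4195691543233/4916312065000 ≈ -0.85342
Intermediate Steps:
Y(z) = z/7
1726976/(-2023750) + Y(993)/(-2082264) = 1726976/(-2023750) + ((⅐)*993)/(-2082264) = 1726976*(-1/2023750) + (993/7)*(-1/2082264) = -863488/1011875 - 331/4858616 = -4195691543233/4916312065000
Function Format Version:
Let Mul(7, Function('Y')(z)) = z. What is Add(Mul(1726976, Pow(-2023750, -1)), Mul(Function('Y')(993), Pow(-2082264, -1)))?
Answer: Rational(-4195691543233, 4916312065000) ≈ -0.85342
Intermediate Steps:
Function('Y')(z) = Mul(Rational(1, 7), z)
Add(Mul(1726976, Pow(-2023750, -1)), Mul(Function('Y')(993), Pow(-2082264, -1))) = Add(Mul(1726976, Pow(-2023750, -1)), Mul(Mul(Rational(1, 7), 993), Pow(-2082264, -1))) = Add(Mul(1726976, Rational(-1, 2023750)), Mul(Rational(993, 7), Rational(-1, 2082264))) = Add(Rational(-863488, 1011875), Rational(-331, 4858616)) = Rational(-4195691543233, 4916312065000)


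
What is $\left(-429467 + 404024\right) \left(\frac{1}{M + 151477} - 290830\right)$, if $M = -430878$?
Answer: $\frac{2067452200199133}{279401} \approx 7.3996 \cdot 10^{9}$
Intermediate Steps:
$\left(-429467 + 404024\right) \left(\frac{1}{M + 151477} - 290830\right) = \left(-429467 + 404024\right) \left(\frac{1}{-430878 + 151477} - 290830\right) = - 25443 \left(\frac{1}{-279401} - 290830\right) = - 25443 \left(- \frac{1}{279401} - 290830\right) = \left(-25443\right) \left(- \frac{81258192831}{279401}\right) = \frac{2067452200199133}{279401}$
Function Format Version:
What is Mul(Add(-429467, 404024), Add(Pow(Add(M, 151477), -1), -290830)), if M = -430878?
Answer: Rational(2067452200199133, 279401) ≈ 7.3996e+9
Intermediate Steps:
Mul(Add(-429467, 404024), Add(Pow(Add(M, 151477), -1), -290830)) = Mul(Add(-429467, 404024), Add(Pow(Add(-430878, 151477), -1), -290830)) = Mul(-25443, Add(Pow(-279401, -1), -290830)) = Mul(-25443, Add(Rational(-1, 279401), -290830)) = Mul(-25443, Rational(-81258192831, 279401)) = Rational(2067452200199133, 279401)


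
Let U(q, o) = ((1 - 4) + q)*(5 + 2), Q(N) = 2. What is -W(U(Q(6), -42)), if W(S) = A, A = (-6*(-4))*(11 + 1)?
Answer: -288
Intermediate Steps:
A = 288 (A = 24*12 = 288)
U(q, o) = -21 + 7*q (U(q, o) = (-3 + q)*7 = -21 + 7*q)
W(S) = 288
-W(U(Q(6), -42)) = -1*288 = -288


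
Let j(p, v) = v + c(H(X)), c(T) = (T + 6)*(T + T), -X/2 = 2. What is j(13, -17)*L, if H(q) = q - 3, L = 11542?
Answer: -34626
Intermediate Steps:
X = -4 (X = -2*2 = -4)
H(q) = -3 + q
c(T) = 2*T*(6 + T) (c(T) = (6 + T)*(2*T) = 2*T*(6 + T))
j(p, v) = 14 + v (j(p, v) = v + 2*(-3 - 4)*(6 + (-3 - 4)) = v + 2*(-7)*(6 - 7) = v + 2*(-7)*(-1) = v + 14 = 14 + v)
j(13, -17)*L = (14 - 17)*11542 = -3*11542 = -34626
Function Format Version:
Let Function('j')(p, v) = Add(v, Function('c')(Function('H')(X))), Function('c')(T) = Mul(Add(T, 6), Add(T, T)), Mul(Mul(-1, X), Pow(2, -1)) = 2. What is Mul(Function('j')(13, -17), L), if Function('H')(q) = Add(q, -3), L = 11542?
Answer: -34626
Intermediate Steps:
X = -4 (X = Mul(-2, 2) = -4)
Function('H')(q) = Add(-3, q)
Function('c')(T) = Mul(2, T, Add(6, T)) (Function('c')(T) = Mul(Add(6, T), Mul(2, T)) = Mul(2, T, Add(6, T)))
Function('j')(p, v) = Add(14, v) (Function('j')(p, v) = Add(v, Mul(2, Add(-3, -4), Add(6, Add(-3, -4)))) = Add(v, Mul(2, -7, Add(6, -7))) = Add(v, Mul(2, -7, -1)) = Add(v, 14) = Add(14, v))
Mul(Function('j')(13, -17), L) = Mul(Add(14, -17), 11542) = Mul(-3, 11542) = -34626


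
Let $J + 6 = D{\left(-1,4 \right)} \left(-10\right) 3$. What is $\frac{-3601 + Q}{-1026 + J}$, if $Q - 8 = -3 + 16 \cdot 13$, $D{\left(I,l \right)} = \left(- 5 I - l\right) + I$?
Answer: $\frac{847}{258} \approx 3.2829$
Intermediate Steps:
$D{\left(I,l \right)} = - l - 4 I$ ($D{\left(I,l \right)} = \left(- l - 5 I\right) + I = - l - 4 I$)
$J = -6$ ($J = -6 + \left(\left(-1\right) 4 - -4\right) \left(-10\right) 3 = -6 + \left(-4 + 4\right) \left(-10\right) 3 = -6 + 0 \left(-10\right) 3 = -6 + 0 \cdot 3 = -6 + 0 = -6$)
$Q = 213$ ($Q = 8 + \left(-3 + 16 \cdot 13\right) = 8 + \left(-3 + 208\right) = 8 + 205 = 213$)
$\frac{-3601 + Q}{-1026 + J} = \frac{-3601 + 213}{-1026 - 6} = - \frac{3388}{-1032} = \left(-3388\right) \left(- \frac{1}{1032}\right) = \frac{847}{258}$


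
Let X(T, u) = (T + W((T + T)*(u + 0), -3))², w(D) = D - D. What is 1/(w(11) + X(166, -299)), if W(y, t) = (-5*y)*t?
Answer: 1/2216686233316 ≈ 4.5112e-13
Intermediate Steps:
w(D) = 0
W(y, t) = -5*t*y
X(T, u) = (T + 30*T*u)² (X(T, u) = (T - 5*(-3)*(T + T)*(u + 0))² = (T - 5*(-3)*(2*T)*u)² = (T - 5*(-3)*2*T*u)² = (T + 30*T*u)²)
1/(w(11) + X(166, -299)) = 1/(0 + 166²*(1 + 30*(-299))²) = 1/(0 + 27556*(1 - 8970)²) = 1/(0 + 27556*(-8969)²) = 1/(0 + 27556*80442961) = 1/(0 + 2216686233316) = 1/2216686233316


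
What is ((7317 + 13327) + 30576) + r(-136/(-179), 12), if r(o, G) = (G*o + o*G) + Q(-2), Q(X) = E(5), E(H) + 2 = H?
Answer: 9172181/179 ≈ 51241.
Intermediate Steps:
E(H) = -2 + H
Q(X) = 3 (Q(X) = -2 + 5 = 3)
r(o, G) = 3 + 2*G*o (r(o, G) = (G*o + o*G) + 3 = (G*o + G*o) + 3 = 2*G*o + 3 = 3 + 2*G*o)
((7317 + 13327) + 30576) + r(-136/(-179), 12) = ((7317 + 13327) + 30576) + (3 + 2*12*(-136/(-179))) = (20644 + 30576) + (3 + 2*12*(-136*(-1/179))) = 51220 + (3 + 2*12*(136/179)) = 51220 + (3 + 3264/179) = 51220 + 3801/179 = 9172181/179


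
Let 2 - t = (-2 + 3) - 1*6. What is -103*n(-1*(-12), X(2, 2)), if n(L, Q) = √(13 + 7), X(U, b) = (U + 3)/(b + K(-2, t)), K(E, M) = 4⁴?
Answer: -206*√5 ≈ -460.63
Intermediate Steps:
t = 7 (t = 2 - ((-2 + 3) - 1*6) = 2 - (1 - 6) = 2 - 1*(-5) = 2 + 5 = 7)
K(E, M) = 256
X(U, b) = (3 + U)/(256 + b) (X(U, b) = (U + 3)/(b + 256) = (3 + U)/(256 + b))
n(L, Q) = 2*√5 (n(L, Q) = √20 = 2*√5)
-103*n(-1*(-12), X(2, 2)) = -206*√5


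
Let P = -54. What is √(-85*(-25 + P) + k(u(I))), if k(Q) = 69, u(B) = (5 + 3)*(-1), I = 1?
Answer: 8*√106 ≈ 82.365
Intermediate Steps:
u(B) = -8 (u(B) = 8*(-1) = -8)
√(-85*(-25 + P) + k(u(I))) = √(-85*(-25 - 54) + 69) = √(-85*(-79) + 69) = √(6715 + 69) = √6784 = 8*√106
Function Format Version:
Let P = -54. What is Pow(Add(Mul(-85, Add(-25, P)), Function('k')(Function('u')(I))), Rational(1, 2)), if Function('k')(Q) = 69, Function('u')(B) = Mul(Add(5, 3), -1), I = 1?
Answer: Mul(8, Pow(106, Rational(1, 2))) ≈ 82.365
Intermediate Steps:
Function('u')(B) = -8 (Function('u')(B) = Mul(8, -1) = -8)
Pow(Add(Mul(-85, Add(-25, P)), Function('k')(Function('u')(I))), Rational(1, 2)) = Pow(Add(Mul(-85, Add(-25, -54)), 69), Rational(1, 2)) = Pow(Add(Mul(-85, -79), 69), Rational(1, 2)) = Pow(Add(6715, 69), Rational(1, 2)) = Pow(6784, Rational(1, 2)) = Mul(8, Pow(106, Rational(1, 2)))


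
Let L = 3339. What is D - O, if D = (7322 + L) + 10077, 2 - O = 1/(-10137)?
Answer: 210200831/10137 ≈ 20736.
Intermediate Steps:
O = 20275/10137 (O = 2 - 1/(-10137) = 2 - 1*(-1/10137) = 2 + 1/10137 = 20275/10137 ≈ 2.0001)
D = 20738 (D = (7322 + 3339) + 10077 = 10661 + 10077 = 20738)
D - O = 20738 - 1*20275/10137 = 20738 - 20275/10137 = 210200831/10137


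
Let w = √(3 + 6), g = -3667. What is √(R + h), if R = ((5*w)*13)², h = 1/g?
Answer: √511317950558/3667 ≈ 195.00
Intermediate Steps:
w = 3 (w = √9 = 3)
h = -1/3667 (h = 1/(-3667) = -1/3667 ≈ -0.00027270)
R = 38025 (R = ((5*3)*13)² = (15*13)² = 195² = 38025)
√(R + h) = √(38025 - 1/3667) = √(139437674/3667) = √511317950558/3667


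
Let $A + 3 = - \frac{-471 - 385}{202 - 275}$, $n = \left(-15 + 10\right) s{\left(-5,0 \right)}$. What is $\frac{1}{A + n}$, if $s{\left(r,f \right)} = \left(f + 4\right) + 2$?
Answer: $- \frac{73}{3265} \approx -0.022358$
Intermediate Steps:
$s{\left(r,f \right)} = 6 + f$ ($s{\left(r,f \right)} = \left(4 + f\right) + 2 = 6 + f$)
$n = -30$ ($n = \left(-15 + 10\right) \left(6 + 0\right) = \left(-5\right) 6 = -30$)
$A = - \frac{1075}{73}$ ($A = -3 - \frac{-471 - 385}{202 - 275} = -3 - - \frac{856}{-73} = -3 - \left(-856\right) \left(- \frac{1}{73}\right) = -3 - \frac{856}{73} = - \frac{1075}{73} \approx -14.726$)
$\frac{1}{A + n} = \frac{1}{- \frac{1075}{73} - 30} = \frac{1}{- \frac{3265}{73}} = - \frac{73}{3265}$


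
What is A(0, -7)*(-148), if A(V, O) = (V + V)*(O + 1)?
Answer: 0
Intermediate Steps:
A(V, O) = 2*V*(1 + O) (A(V, O) = (2*V)*(1 + O) = 2*V*(1 + O))
A(0, -7)*(-148) = (2*0*(1 - 7))*(-148) = (2*0*(-6))*(-148) = 0*(-148) = 0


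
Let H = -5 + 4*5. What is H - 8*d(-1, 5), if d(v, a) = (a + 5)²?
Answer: -785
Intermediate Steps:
d(v, a) = (5 + a)²
H = 15 (H = -5 + 20 = 15)
H - 8*d(-1, 5) = 15 - 8*(5 + 5)² = 15 - 8*10² = 15 - 8*100 = 15 - 800 = -785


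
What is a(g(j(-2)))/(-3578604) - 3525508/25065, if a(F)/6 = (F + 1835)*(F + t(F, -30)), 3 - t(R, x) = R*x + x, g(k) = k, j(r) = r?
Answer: -2101400458267/14949618210 ≈ -140.57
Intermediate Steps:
t(R, x) = 3 - x - R*x (t(R, x) = 3 - (R*x + x) = 3 - (x + R*x) = 3 + (-x - R*x) = 3 - x - R*x)
a(F) = 6*(33 + 31*F)*(1835 + F) (a(F) = 6*((F + 1835)*(F + (3 - 1*(-30) - 1*F*(-30)))) = 6*((1835 + F)*(F + (3 + 30 + 30*F))) = 6*((1835 + F)*(F + (33 + 30*F))) = 6*((1835 + F)*(33 + 31*F)) = 6*((33 + 31*F)*(1835 + F)) = 6*(33 + 31*F)*(1835 + F))
a(g(j(-2)))/(-3578604) - 3525508/25065 = (363330 + 186*(-2)**2 + 341508*(-2))/(-3578604) - 3525508/25065 = (363330 + 186*4 - 683016)*(-1/3578604) - 3525508*1/25065 = (363330 + 744 - 683016)*(-1/3578604) - 3525508/25065 = -318942*(-1/3578604) - 3525508/25065 = 53157/596434 - 3525508/25065 = -2101400458267/14949618210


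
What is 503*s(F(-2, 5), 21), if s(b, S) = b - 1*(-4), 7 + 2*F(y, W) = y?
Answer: -503/2 ≈ -251.50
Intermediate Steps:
F(y, W) = -7/2 + y/2
s(b, S) = 4 + b (s(b, S) = b + 4 = 4 + b)
503*s(F(-2, 5), 21) = 503*(4 + (-7/2 + (½)*(-2))) = 503*(4 + (-7/2 - 1)) = 503*(4 - 9/2) = 503*(-½) = -503/2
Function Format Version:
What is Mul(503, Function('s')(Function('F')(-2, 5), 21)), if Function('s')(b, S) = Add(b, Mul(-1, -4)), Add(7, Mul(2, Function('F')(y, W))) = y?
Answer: Rational(-503, 2) ≈ -251.50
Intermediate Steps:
Function('F')(y, W) = Add(Rational(-7, 2), Mul(Rational(1, 2), y))
Function('s')(b, S) = Add(4, b) (Function('s')(b, S) = Add(b, 4) = Add(4, b))
Mul(503, Function('s')(Function('F')(-2, 5), 21)) = Mul(503, Add(4, Add(Rational(-7, 2), Mul(Rational(1, 2), -2)))) = Mul(503, Add(4, Add(Rational(-7, 2), -1))) = Mul(503, Add(4, Rational(-9, 2))) = Mul(503, Rational(-1, 2)) = Rational(-503, 2)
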